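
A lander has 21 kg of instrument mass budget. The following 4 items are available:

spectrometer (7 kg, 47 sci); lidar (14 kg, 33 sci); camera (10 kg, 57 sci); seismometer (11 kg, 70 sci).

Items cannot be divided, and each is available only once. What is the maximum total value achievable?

127 sci

This is a 0/1 knapsack; check combinations near the capacity.
- camera+seismometer: mass 10+11=21, value 57+70=127
- spectrometer+seismometer: mass 7+11=18, value 47+70=117
- spectrometer+camera: mass 7+10=17, value 47+57=104
- spectrometer+lidar: mass 7+14=21, value 47+33=80
- seismometer: mass 11, value 70
Best: 127 sci.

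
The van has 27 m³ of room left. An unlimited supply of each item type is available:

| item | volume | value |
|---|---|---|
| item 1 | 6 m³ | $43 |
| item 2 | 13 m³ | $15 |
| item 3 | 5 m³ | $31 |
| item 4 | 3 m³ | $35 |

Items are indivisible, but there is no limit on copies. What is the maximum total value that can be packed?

$315

Best value-per-unit is item 4 at 35/3, and filling with it alone uses volume 9×3=27. No mix of the others beats 9×35 = 315.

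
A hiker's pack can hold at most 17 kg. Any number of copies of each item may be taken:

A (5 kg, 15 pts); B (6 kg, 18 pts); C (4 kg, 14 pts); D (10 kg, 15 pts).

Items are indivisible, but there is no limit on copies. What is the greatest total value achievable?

57 pts

Best value-per-unit is C at 14/4; filling with it alone gives 4×14 = 56.
Optimal mix: 1×A + 3×C → weight 17, value 57.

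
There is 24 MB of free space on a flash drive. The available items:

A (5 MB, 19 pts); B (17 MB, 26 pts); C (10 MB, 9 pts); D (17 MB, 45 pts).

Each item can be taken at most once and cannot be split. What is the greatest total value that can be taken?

Check high-value combinations within 24 MB:
- A+D: size 5+17=22, value 19+45=64
- D: size 17, value 45
- A+B: size 5+17=22, value 19+26=45
- A+C: size 5+10=15, value 19+9=28
- B: size 17, value 26
Best: 64 pts.

64 pts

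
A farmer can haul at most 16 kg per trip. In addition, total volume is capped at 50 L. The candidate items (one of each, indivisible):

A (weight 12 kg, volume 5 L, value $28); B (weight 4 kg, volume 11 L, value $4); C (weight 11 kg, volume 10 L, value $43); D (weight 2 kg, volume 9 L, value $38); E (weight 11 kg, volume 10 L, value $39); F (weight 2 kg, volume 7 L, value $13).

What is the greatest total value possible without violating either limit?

$94

Feasible sets respecting both limits:
- C+D+F: weight 15, volume 26, value 94
- D+E+F: weight 15, volume 26, value 90
- C+D: weight 13, volume 19, value 81
Best: $94.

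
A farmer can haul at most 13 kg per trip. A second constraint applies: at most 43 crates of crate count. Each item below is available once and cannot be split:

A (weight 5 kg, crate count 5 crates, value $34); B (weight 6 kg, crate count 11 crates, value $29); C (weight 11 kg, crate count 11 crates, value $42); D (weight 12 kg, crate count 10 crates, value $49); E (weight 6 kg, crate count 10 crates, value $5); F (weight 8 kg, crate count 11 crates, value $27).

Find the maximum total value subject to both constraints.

Feasible sets respecting both limits:
- A+B: weight 11, crate count 16, value 63
- A+F: weight 13, crate count 16, value 61
- D: weight 12, crate count 10, value 49
- C: weight 11, crate count 11, value 42
Best: $63.

$63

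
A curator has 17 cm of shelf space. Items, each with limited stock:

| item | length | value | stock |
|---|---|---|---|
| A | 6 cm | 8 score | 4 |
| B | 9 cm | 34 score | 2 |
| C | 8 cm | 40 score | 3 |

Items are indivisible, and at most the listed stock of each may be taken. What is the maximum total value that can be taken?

Top feasible selections:
- 2×C: length 16, value 80
- 1×B + 1×C: length 17, value 74
- 1×A + 1×C: length 14, value 48
- 1×A + 1×B: length 15, value 42
Best: 80 score.

80 score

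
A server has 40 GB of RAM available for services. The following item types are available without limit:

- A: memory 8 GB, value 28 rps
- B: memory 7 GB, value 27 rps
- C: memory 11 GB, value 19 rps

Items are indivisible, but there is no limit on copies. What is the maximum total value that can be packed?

140 rps

Best value-per-unit is B at 27/7; filling with it alone gives 5×27 = 135.
Optimal mix: 5×A → memory 40, value 140.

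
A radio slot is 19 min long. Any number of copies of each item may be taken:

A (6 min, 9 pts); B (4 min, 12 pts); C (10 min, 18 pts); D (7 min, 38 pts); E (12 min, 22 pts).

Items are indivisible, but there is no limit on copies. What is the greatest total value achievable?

Best value-per-unit is D at 38/7; filling with it alone gives 2×38 = 76.
Optimal mix: 1×B + 2×D → duration 18, value 88.

88 pts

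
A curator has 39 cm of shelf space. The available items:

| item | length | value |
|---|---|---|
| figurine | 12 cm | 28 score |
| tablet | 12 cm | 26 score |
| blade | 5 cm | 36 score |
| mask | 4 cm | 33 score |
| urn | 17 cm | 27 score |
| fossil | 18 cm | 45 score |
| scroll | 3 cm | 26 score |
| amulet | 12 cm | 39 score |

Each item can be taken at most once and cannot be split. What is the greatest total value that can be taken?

This is a 0/1 knapsack; check combinations near the capacity.
- figurine+blade+mask+scroll+amulet: length 12+5+4+3+12=36, value 28+36+33+26+39=162
- tablet+blade+mask+scroll+amulet: length 12+5+4+3+12=36, value 26+36+33+26+39=160
- blade+mask+fossil+amulet: length 5+4+18+12=39, value 36+33+45+39=153
- figurine+tablet+blade+mask+scroll: length 12+12+5+4+3=36, value 28+26+36+33+26=149
- blade+fossil+scroll+amulet: length 5+18+3+12=38, value 36+45+26+39=146
Best: 162 score.

162 score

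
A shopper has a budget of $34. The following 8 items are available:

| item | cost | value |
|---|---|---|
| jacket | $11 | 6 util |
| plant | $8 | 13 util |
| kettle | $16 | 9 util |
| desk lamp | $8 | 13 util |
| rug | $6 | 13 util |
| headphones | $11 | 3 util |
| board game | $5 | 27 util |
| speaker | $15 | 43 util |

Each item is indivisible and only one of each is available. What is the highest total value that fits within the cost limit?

96 util

Check high-value combinations within $34:
- plant+rug+board game+speaker: cost 8+6+5+15=34, value 13+13+27+43=96
- desk lamp+rug+board game+speaker: cost 8+6+5+15=34, value 13+13+27+43=96
- rug+board game+speaker: cost 6+5+15=26, value 13+27+43=83
- plant+board game+speaker: cost 8+5+15=28, value 13+27+43=83
Best: 96 util.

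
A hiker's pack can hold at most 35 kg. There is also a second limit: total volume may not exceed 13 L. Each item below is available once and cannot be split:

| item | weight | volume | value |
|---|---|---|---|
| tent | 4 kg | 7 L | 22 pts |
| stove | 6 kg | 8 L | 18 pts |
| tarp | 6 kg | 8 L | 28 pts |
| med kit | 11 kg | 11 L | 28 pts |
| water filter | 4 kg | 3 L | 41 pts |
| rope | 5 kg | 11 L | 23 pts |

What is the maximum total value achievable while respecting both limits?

Feasible sets respecting both limits:
- tarp+water filter: weight 10, volume 11, value 69
- tent+water filter: weight 8, volume 10, value 63
- stove+water filter: weight 10, volume 11, value 59
- water filter: weight 4, volume 3, value 41
Best: 69 pts.

69 pts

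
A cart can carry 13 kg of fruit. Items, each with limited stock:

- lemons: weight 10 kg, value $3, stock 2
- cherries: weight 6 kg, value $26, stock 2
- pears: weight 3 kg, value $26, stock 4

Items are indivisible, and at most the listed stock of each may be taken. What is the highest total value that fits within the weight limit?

Best selections within weight 13 and stock limits:
- 4×pears: weight 12, value 104
- 3×pears: weight 9, value 78
- 1×cherries + 2×pears: weight 12, value 78
- 2×pears: weight 6, value 52
Best: $104.

$104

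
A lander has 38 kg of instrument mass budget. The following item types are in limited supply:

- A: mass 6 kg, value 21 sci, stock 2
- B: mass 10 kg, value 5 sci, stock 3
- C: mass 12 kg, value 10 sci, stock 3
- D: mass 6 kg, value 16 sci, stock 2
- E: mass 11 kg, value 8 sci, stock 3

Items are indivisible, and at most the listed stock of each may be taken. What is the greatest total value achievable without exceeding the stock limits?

84 sci

Top feasible selections:
- 2×A + 1×C + 2×D: mass 36, value 84
- 2×A + 2×D + 1×E: mass 35, value 82
- 2×A + 1×B + 2×D: mass 34, value 79
Best: 84 sci.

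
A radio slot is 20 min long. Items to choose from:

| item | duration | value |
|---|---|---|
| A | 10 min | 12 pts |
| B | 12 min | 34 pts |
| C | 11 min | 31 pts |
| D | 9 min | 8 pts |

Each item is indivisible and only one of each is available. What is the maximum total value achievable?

39 pts

Check high-value combinations within 20 min:
- C+D: duration 11+9=20, value 31+8=39
- B: duration 12, value 34
- C: duration 11, value 31
- A+D: duration 10+9=19, value 12+8=20
Best: 39 pts.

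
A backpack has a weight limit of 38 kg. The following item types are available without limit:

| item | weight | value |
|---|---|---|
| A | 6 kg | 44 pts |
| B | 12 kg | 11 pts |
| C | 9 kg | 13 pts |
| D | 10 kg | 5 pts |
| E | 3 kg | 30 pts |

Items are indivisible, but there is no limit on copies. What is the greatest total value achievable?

360 pts

Best value-per-unit is E at 30/3, and filling with it alone uses weight 12×3=36. No mix of the others beats 12×30 = 360.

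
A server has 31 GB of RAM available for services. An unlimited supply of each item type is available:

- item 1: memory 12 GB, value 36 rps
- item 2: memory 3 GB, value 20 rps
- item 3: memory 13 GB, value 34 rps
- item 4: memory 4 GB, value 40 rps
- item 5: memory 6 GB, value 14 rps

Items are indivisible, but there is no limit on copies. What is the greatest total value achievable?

300 rps

Best value-per-unit is item 4 at 40/4; filling with it alone gives 7×40 = 280.
Optimal mix: 1×item 2 + 7×item 4 → memory 31, value 300.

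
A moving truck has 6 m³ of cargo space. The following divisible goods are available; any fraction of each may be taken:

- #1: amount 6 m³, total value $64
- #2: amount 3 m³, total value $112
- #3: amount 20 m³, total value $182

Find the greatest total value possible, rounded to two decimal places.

Take in order of value per unit:
- #2 (112/3 per unit): all 3 → value 112, running total 112.00
- #1 (64/6 per unit): 3 of 6 → value 3×64/6 = 32.0000, running total 144.00
Total 144.00.

144.00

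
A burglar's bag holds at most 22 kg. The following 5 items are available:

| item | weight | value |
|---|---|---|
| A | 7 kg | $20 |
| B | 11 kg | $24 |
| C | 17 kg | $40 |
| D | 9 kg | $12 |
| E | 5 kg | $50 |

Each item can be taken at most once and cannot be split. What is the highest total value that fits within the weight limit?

$90

Check high-value combinations within 22 kg:
- C+E: weight 17+5=22, value 40+50=90
- A+D+E: weight 7+9+5=21, value 20+12+50=82
- B+E: weight 11+5=16, value 24+50=74
- A+E: weight 7+5=12, value 20+50=70
Best: $90.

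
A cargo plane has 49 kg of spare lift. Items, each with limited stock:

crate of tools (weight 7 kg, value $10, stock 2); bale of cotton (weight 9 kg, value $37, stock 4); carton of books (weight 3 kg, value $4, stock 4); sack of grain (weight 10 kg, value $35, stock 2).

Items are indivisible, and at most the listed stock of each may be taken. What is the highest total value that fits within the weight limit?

$187

Best selections within weight 49 and stock limits:
- 4×bale of cotton + 1×carton of books + 1×sack of grain: weight 49, value 187
- 4×bale of cotton + 1×sack of grain: weight 46, value 183
- 3×bale of cotton + 2×sack of grain: weight 47, value 181
- 1×crate of tools + 4×bale of cotton + 2×carton of books: weight 49, value 166
Best: $187.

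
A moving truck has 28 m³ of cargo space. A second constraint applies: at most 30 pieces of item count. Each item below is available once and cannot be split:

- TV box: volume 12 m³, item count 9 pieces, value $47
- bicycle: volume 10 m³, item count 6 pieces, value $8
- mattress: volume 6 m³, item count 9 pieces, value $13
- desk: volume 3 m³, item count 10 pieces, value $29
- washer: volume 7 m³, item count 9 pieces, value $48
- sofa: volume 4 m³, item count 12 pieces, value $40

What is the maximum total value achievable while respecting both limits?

Feasible sets respecting both limits:
- TV box+washer+sofa: volume 23, item count 30, value 135
- TV box+desk+washer: volume 22, item count 28, value 124
- TV box+mattress+washer: volume 25, item count 27, value 108
Best: $135.

$135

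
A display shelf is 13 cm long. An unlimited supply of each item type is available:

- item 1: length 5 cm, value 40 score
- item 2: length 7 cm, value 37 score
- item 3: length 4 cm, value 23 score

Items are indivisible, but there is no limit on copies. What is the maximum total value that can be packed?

86 score

Best value-per-unit is item 1 at 40/5; filling with it alone gives 2×40 = 80.
Optimal mix: 1×item 1 + 2×item 3 → length 13, value 86.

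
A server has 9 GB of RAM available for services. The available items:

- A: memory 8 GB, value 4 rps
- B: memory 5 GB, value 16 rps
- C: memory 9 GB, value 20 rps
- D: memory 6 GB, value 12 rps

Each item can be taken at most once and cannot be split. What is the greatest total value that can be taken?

This is a 0/1 knapsack; check combinations near the capacity.
- C: memory 9, value 20
- B: memory 5, value 16
- D: memory 6, value 12
Best: 20 rps.

20 rps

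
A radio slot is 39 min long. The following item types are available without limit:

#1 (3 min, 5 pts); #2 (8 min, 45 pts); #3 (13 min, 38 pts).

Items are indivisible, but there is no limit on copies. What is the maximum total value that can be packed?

190 pts

Best value-per-unit is #2 at 45/8; filling with it alone gives 4×45 = 180.
Optimal mix: 2×#1 + 4×#2 → duration 38, value 190.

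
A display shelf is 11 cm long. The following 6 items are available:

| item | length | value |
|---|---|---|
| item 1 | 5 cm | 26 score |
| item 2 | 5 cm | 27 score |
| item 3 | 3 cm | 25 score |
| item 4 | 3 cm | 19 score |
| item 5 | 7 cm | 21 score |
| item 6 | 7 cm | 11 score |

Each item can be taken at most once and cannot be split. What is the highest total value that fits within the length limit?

Check high-value combinations within 11 cm:
- item 2+item 3+item 4: length 5+3+3=11, value 27+25+19=71
- item 1+item 3+item 4: length 5+3+3=11, value 26+25+19=70
- item 1+item 2: length 5+5=10, value 26+27=53
- item 2+item 3: length 5+3=8, value 27+25=52
- item 1+item 3: length 5+3=8, value 26+25=51
Best: 71 score.

71 score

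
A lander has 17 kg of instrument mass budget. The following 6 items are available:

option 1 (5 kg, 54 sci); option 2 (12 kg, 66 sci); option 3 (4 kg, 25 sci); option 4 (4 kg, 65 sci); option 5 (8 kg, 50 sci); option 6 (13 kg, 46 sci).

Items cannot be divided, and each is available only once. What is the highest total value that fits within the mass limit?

169 sci

This is a 0/1 knapsack; check combinations near the capacity.
- option 1+option 4+option 5: mass 5+4+8=17, value 54+65+50=169
- option 1+option 3+option 4: mass 5+4+4=13, value 54+25+65=144
- option 3+option 4+option 5: mass 4+4+8=16, value 25+65+50=140
- option 2+option 4: mass 12+4=16, value 66+65=131
Best: 169 sci.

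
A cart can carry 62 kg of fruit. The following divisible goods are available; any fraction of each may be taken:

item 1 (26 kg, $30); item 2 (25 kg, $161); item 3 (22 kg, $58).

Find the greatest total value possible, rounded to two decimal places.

Take in order of value per unit:
- item 2 (161/25 per unit): all 25 → value 161, running total 161.00
- item 3 (58/22 per unit): all 22 → value 58, running total 219.00
- item 1 (30/26 per unit): 15 of 26 → value 15×30/26 = 17.3077, running total 236.31
Total 236.31.

236.31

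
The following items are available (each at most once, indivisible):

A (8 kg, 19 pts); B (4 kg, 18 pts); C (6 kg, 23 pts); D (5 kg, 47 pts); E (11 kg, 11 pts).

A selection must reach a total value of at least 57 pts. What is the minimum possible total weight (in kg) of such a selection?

9

Subsets with value ≥ 57, sorted by total weight:
- B+D: weight 9, value 65
- C+D: weight 11, value 70
Minimum weight: 9 kg.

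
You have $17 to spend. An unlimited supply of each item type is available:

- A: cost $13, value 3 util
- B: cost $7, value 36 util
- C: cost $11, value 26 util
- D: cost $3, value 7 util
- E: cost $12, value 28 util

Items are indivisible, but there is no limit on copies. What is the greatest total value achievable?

79 util

Best value-per-unit is B at 36/7; filling with it alone gives 2×36 = 72.
Optimal mix: 2×B + 1×D → cost 17, value 79.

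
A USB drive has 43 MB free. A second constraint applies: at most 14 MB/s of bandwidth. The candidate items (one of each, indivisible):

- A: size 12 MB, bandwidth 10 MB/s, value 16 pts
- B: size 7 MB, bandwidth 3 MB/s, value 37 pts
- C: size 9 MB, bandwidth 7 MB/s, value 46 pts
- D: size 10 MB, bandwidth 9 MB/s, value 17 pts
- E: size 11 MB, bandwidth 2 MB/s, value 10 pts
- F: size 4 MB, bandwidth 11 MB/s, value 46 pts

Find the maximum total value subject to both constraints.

Feasible sets respecting both limits:
- B+C+E: size 27, bandwidth 12, value 93
- B+C: size 16, bandwidth 10, value 83
- B+F: size 11, bandwidth 14, value 83
- B+D+E: size 28, bandwidth 14, value 64
Best: 93 pts.

93 pts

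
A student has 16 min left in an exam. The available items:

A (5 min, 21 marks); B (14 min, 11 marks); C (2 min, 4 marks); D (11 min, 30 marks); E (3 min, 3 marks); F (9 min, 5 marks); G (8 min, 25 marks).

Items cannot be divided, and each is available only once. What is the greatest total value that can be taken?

Check high-value combinations within 16 min:
- A+D: time 5+11=16, value 21+30=51
- A+C+G: time 5+2+8=15, value 21+4+25=50
- A+E+G: time 5+3+8=16, value 21+3+25=49
Best: 51 marks.

51 marks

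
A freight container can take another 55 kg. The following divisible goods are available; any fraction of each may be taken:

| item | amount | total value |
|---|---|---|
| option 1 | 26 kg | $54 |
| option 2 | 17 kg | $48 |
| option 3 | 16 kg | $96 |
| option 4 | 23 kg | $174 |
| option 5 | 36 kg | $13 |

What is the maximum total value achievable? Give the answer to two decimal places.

Take in order of value per unit:
- option 4 (174/23 per unit): all 23 → value 174, running total 174.00
- option 3 (96/16 per unit): all 16 → value 96, running total 270.00
- option 2 (48/17 per unit): 16 of 17 → value 16×48/17 = 45.1765, running total 315.18
Total 315.18.

315.18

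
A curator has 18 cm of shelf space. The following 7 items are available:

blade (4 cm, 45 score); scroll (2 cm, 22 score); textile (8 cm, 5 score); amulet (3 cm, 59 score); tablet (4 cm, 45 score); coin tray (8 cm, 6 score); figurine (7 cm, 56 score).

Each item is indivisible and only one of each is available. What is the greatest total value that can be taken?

205 score

Check high-value combinations within 18 cm:
- blade+amulet+tablet+figurine: length 4+3+4+7=18, value 45+59+45+56=205
- blade+scroll+amulet+figurine: length 4+2+3+7=16, value 45+22+59+56=182
- scroll+amulet+tablet+figurine: length 2+3+4+7=16, value 22+59+45+56=182
- blade+scroll+amulet+tablet: length 4+2+3+4=13, value 45+22+59+45=171
Best: 205 score.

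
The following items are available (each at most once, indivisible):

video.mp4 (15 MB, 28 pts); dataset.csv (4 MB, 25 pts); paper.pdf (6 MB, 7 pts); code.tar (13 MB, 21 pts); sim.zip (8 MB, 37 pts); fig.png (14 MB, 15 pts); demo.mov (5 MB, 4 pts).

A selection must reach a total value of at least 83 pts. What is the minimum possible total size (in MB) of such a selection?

Subsets with value ≥ 83, sorted by total size:
- dataset.csv+code.tar+sim.zip: size 25, value 83
- video.mp4+dataset.csv+sim.zip: size 27, value 90
Minimum size: 25 MB.

25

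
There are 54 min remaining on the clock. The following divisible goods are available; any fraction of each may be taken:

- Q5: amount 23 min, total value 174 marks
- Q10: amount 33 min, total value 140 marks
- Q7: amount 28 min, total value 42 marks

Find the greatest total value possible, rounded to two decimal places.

Take in order of value per unit:
- Q5 (174/23 per unit): all 23 → value 174, running total 174.00
- Q10 (140/33 per unit): 31 of 33 → value 31×140/33 = 131.5152, running total 305.52
Total 305.52.

305.52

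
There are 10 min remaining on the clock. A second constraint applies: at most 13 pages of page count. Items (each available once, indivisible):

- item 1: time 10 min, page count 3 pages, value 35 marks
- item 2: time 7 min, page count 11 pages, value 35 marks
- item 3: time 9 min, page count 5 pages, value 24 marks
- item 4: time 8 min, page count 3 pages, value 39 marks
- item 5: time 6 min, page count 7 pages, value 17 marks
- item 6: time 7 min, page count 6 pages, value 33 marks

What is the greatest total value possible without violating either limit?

Feasible sets respecting both limits:
- item 4: time 8, page count 3, value 39
- item 1: time 10, page count 3, value 35
- item 2: time 7, page count 11, value 35
- item 6: time 7, page count 6, value 33
Best: 39 marks.

39 marks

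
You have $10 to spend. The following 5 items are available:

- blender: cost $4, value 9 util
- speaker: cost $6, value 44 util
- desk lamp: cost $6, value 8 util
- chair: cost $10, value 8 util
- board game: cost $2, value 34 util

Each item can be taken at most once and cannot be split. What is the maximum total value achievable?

Check high-value combinations within $10:
- speaker+board game: cost 6+2=8, value 44+34=78
- blender+speaker: cost 4+6=10, value 9+44=53
- speaker: cost 6, value 44
- blender+board game: cost 4+2=6, value 9+34=43
- desk lamp+board game: cost 6+2=8, value 8+34=42
Best: 78 util.

78 util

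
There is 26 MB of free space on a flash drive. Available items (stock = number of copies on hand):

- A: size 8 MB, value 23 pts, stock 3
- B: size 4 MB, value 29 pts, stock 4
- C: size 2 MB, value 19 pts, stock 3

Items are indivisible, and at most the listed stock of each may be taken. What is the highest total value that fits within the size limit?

Top feasible selections:
- 4×B + 3×C: size 22, value 173
- 1×A + 3×B + 3×C: size 26, value 167
- 1×A + 4×B + 1×C: size 26, value 158
Best: 173 pts.

173 pts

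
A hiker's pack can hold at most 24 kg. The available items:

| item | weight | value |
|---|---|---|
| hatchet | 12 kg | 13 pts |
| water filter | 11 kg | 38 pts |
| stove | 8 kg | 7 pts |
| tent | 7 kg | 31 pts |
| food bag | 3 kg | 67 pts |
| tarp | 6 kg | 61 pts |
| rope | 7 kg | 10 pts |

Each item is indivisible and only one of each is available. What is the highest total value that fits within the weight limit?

169 pts

This is a 0/1 knapsack; check combinations near the capacity.
- tent+food bag+tarp+rope: weight 7+3+6+7=23, value 31+67+61+10=169
- water filter+food bag+tarp: weight 11+3+6=20, value 38+67+61=166
- stove+tent+food bag+tarp: weight 8+7+3+6=24, value 7+31+67+61=166
- tent+food bag+tarp: weight 7+3+6=16, value 31+67+61=159
Best: 169 pts.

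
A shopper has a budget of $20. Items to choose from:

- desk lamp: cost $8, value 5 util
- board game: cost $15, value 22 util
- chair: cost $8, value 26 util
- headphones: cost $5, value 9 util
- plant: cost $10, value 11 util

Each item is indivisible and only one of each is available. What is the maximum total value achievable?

Check high-value combinations within $20:
- chair+plant: cost 8+10=18, value 26+11=37
- chair+headphones: cost 8+5=13, value 26+9=35
- desk lamp+chair: cost 8+8=16, value 5+26=31
Best: 37 util.

37 util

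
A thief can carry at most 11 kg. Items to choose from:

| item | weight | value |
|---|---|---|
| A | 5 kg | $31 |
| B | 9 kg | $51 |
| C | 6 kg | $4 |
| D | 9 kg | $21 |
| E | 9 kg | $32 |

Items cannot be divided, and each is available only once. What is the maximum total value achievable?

Check high-value combinations within 11 kg:
- B: weight 9, value 51
- A+C: weight 5+6=11, value 31+4=35
- E: weight 9, value 32
Best: $51.

$51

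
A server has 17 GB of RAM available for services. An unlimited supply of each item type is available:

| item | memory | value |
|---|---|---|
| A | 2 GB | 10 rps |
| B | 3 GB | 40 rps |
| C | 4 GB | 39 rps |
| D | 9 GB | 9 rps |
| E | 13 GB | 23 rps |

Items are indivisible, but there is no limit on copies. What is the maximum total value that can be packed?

210 rps

Best value-per-unit is B at 40/3; filling with it alone gives 5×40 = 200.
Optimal mix: 1×A + 5×B → memory 17, value 210.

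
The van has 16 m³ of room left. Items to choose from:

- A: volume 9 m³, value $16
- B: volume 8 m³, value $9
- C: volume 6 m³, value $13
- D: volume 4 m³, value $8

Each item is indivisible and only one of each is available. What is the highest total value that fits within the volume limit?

This is a 0/1 knapsack; check combinations near the capacity.
- A+C: volume 9+6=15, value 16+13=29
- A+D: volume 9+4=13, value 16+8=24
- B+C: volume 8+6=14, value 9+13=22
- C+D: volume 6+4=10, value 13+8=21
- B+D: volume 8+4=12, value 9+8=17
Best: $29.

$29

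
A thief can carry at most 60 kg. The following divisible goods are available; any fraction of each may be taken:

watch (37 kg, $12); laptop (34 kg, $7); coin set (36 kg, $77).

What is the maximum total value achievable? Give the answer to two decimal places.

Take in order of value per unit:
- coin set (77/36 per unit): all 36 → value 77, running total 77.00
- watch (12/37 per unit): 24 of 37 → value 24×12/37 = 7.7838, running total 84.78
Total 84.78.

84.78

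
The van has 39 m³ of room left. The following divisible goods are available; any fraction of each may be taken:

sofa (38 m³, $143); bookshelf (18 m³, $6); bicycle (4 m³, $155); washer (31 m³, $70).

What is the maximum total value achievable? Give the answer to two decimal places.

286.71

Take in order of value per unit:
- bicycle (155/4 per unit): all 4 → value 155, running total 155.00
- sofa (143/38 per unit): 35 of 38 → value 35×143/38 = 131.7105, running total 286.71
Total 286.71.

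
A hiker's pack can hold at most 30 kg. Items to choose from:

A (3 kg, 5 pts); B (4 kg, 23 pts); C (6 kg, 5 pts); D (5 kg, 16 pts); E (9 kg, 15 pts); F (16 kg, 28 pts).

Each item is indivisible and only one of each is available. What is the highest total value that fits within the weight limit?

72 pts

This is a 0/1 knapsack; check combinations near the capacity.
- A+B+D+F: weight 3+4+5+16=28, value 5+23+16+28=72
- B+D+F: weight 4+5+16=25, value 23+16+28=67
- B+E+F: weight 4+9+16=29, value 23+15+28=66
- A+B+C+D+E: weight 3+4+6+5+9=27, value 5+23+5+16+15=64
- A+B+C+F: weight 3+4+6+16=29, value 5+23+5+28=61
Best: 72 pts.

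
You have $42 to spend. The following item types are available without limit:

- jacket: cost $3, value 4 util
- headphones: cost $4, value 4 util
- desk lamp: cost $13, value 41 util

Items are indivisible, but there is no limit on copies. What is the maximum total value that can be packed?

127 util

Best value-per-unit is desk lamp at 41/13; filling with it alone gives 3×41 = 123.
Optimal mix: 1×jacket + 3×desk lamp → cost 42, value 127.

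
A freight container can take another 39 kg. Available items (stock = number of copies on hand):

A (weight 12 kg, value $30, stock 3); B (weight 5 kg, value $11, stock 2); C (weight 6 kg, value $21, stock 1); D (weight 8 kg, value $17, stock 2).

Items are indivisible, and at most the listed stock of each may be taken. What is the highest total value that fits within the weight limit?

$98

Best selections within weight 39 and stock limits:
- 2×A + 1×C + 1×D: weight 38, value 98
- 1×A + 1×B + 1×C + 2×D: weight 39, value 96
- 2×A + 1×B + 1×C: weight 35, value 92
Best: $98.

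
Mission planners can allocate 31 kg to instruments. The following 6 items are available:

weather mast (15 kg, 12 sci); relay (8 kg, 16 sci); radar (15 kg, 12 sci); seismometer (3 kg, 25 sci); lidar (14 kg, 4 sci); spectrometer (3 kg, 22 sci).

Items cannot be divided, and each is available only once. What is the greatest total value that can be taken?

Check high-value combinations within 31 kg:
- weather mast+relay+seismometer+spectrometer: mass 15+8+3+3=29, value 12+16+25+22=75
- relay+radar+seismometer+spectrometer: mass 8+15+3+3=29, value 16+12+25+22=75
- relay+seismometer+lidar+spectrometer: mass 8+3+14+3=28, value 16+25+4+22=67
- relay+seismometer+spectrometer: mass 8+3+3=14, value 16+25+22=63
Best: 75 sci.

75 sci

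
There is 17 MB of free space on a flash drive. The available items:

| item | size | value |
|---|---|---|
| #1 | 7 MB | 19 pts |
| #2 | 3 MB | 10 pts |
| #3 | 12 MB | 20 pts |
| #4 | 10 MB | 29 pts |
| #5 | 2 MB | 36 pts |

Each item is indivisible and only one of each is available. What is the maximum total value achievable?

75 pts

Check high-value combinations within 17 MB:
- #2+#4+#5: size 3+10+2=15, value 10+29+36=75
- #2+#3+#5: size 3+12+2=17, value 10+20+36=66
- #1+#2+#5: size 7+3+2=12, value 19+10+36=65
- #4+#5: size 10+2=12, value 29+36=65
- #3+#5: size 12+2=14, value 20+36=56
Best: 75 pts.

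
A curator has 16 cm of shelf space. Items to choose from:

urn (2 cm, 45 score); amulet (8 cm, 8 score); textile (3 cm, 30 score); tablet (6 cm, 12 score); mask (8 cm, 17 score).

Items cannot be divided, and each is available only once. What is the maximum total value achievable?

92 score

Check high-value combinations within 16 cm:
- urn+textile+mask: length 2+3+8=13, value 45+30+17=92
- urn+textile+tablet: length 2+3+6=11, value 45+30+12=87
- urn+amulet+textile: length 2+8+3=13, value 45+8+30=83
Best: 92 score.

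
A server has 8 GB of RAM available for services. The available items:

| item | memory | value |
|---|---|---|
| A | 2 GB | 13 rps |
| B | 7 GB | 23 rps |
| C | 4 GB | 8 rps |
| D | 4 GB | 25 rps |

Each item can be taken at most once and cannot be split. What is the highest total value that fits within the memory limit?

Check high-value combinations within 8 GB:
- A+D: memory 2+4=6, value 13+25=38
- C+D: memory 4+4=8, value 8+25=33
- D: memory 4, value 25
- B: memory 7, value 23
Best: 38 rps.

38 rps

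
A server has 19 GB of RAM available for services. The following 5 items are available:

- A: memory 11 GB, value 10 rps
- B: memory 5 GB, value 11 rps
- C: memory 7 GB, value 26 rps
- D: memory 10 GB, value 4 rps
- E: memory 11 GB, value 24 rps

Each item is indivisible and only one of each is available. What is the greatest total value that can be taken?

50 rps

This is a 0/1 knapsack; check combinations near the capacity.
- C+E: memory 7+11=18, value 26+24=50
- B+C: memory 5+7=12, value 11+26=37
- A+C: memory 11+7=18, value 10+26=36
Best: 50 rps.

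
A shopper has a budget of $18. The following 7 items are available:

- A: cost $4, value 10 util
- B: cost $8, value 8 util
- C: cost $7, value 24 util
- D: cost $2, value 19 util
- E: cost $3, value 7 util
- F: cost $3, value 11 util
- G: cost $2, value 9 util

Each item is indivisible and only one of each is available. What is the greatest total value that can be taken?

73 util

Check high-value combinations within $18:
- A+C+D+F+G: cost 4+7+2+3+2=18, value 10+24+19+11+9=73
- C+D+E+F+G: cost 7+2+3+3+2=17, value 24+19+7+11+9=70
- A+C+D+E+G: cost 4+7+2+3+2=18, value 10+24+19+7+9=69
- A+C+D+F: cost 4+7+2+3=16, value 10+24+19+11=64
- C+D+F+G: cost 7+2+3+2=14, value 24+19+11+9=63
Best: 73 util.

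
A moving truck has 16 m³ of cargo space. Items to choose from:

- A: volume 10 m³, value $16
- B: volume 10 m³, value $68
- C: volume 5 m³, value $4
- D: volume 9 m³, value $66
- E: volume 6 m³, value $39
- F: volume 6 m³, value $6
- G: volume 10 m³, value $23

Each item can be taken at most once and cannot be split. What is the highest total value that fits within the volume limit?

$107

Check high-value combinations within 16 m³:
- B+E: volume 10+6=16, value 68+39=107
- D+E: volume 9+6=15, value 66+39=105
- B+F: volume 10+6=16, value 68+6=74
- B+C: volume 10+5=15, value 68+4=72
Best: $107.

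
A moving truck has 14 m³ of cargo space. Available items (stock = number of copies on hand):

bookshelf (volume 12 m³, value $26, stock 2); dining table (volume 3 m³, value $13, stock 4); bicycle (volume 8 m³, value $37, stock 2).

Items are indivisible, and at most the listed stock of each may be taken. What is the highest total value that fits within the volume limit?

Best selections within volume 14 and stock limits:
- 2×dining table + 1×bicycle: volume 14, value 63
- 4×dining table: volume 12, value 52
- 1×dining table + 1×bicycle: volume 11, value 50
Best: $63.

$63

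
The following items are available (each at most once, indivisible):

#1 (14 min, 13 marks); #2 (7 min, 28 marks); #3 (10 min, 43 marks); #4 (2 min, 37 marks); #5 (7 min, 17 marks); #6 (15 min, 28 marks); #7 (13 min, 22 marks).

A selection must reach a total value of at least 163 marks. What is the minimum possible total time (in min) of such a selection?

Subsets with value ≥ 163, sorted by total time:
- #2+#3+#4+#5+#6+#7: time 54, value 175
- #1+#2+#3+#4+#5+#6: time 55, value 166
Minimum time: 54 min.

54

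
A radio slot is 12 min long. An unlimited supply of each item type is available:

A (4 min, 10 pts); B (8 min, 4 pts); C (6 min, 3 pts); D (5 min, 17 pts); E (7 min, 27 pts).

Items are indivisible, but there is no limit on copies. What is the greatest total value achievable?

44 pts

Best value-per-unit is E at 27/7; filling with it alone gives 1×27 = 27.
Optimal mix: 1×D + 1×E → duration 12, value 44.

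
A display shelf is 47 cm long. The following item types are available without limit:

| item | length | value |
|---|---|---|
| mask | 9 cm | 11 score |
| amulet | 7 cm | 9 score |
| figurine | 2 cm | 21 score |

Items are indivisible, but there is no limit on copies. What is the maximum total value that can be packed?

Best value-per-unit is figurine at 21/2, and filling with it alone uses length 23×2=46. No mix of the others beats 23×21 = 483.

483 score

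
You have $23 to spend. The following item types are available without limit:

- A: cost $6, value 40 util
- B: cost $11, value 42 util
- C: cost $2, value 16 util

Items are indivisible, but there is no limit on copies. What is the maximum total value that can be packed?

Best value-per-unit is C at 16/2, and filling with it alone uses cost 11×2=22. No mix of the others beats 11×16 = 176.

176 util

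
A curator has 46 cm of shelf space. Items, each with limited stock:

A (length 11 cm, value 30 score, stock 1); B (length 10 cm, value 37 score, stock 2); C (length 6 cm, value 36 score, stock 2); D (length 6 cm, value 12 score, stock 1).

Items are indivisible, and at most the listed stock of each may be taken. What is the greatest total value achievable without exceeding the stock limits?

Top feasible selections:
- 1×A + 2×B + 2×C: length 43, value 176
- 2×B + 2×C + 1×D: length 38, value 158
Best: 176 score.

176 score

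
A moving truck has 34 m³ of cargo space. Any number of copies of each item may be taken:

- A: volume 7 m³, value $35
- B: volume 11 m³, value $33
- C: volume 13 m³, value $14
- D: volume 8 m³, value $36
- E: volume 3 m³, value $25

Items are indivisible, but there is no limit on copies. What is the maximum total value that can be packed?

Best value-per-unit is E at 25/3, and filling with it alone uses volume 11×3=33. No mix of the others beats 11×25 = 275.

$275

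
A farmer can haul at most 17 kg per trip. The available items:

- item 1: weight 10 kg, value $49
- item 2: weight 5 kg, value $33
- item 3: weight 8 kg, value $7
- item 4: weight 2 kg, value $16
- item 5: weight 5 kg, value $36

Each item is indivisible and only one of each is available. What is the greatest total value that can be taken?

Check high-value combinations within 17 kg:
- item 1+item 4+item 5: weight 10+2+5=17, value 49+16+36=101
- item 1+item 2+item 4: weight 10+5+2=17, value 49+33+16=98
- item 2+item 4+item 5: weight 5+2+5=12, value 33+16+36=85
- item 1+item 5: weight 10+5=15, value 49+36=85
- item 1+item 2: weight 10+5=15, value 49+33=82
Best: $101.

$101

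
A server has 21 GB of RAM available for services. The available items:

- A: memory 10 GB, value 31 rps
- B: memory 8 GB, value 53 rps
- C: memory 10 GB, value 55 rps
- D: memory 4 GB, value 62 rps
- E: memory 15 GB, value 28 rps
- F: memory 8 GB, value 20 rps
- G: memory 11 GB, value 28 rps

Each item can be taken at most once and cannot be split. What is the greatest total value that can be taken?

135 rps

Check high-value combinations within 21 GB:
- B+D+F: memory 8+4+8=20, value 53+62+20=135
- C+D: memory 10+4=14, value 55+62=117
- B+D: memory 8+4=12, value 53+62=115
Best: 135 rps.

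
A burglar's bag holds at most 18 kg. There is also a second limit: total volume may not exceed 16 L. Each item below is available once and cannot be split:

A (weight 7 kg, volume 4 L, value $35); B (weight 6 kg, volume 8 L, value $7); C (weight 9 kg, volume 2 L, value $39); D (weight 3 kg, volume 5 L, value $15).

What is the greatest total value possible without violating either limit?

Feasible sets respecting both limits:
- A+C: weight 16, volume 6, value 74
- B+C+D: weight 18, volume 15, value 61
- C+D: weight 12, volume 7, value 54
Best: $74.

$74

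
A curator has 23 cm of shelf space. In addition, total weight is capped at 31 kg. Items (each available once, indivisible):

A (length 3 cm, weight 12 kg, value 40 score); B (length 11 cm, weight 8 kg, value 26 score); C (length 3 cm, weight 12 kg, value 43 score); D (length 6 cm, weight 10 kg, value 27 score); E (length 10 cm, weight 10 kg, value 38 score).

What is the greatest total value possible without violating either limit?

Feasible sets respecting both limits:
- B+C+D: length 20, weight 30, value 96
- A+B+D: length 20, weight 30, value 93
- A+C: length 6, weight 24, value 83
- C+E: length 13, weight 22, value 81
Best: 96 score.

96 score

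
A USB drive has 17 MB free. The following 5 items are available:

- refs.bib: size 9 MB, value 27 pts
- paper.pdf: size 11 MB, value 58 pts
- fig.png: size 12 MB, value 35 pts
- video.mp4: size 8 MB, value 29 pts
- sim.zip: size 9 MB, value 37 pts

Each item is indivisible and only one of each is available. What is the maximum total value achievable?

Check high-value combinations within 17 MB:
- video.mp4+sim.zip: size 8+9=17, value 29+37=66
- paper.pdf: size 11, value 58
- refs.bib+video.mp4: size 9+8=17, value 27+29=56
Best: 66 pts.

66 pts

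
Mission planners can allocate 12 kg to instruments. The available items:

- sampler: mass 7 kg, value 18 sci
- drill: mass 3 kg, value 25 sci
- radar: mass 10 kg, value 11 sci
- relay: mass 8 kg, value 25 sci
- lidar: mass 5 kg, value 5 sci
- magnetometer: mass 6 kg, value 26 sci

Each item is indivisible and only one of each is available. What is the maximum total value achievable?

51 sci

Check high-value combinations within 12 kg:
- drill+magnetometer: mass 3+6=9, value 25+26=51
- drill+relay: mass 3+8=11, value 25+25=50
- sampler+drill: mass 7+3=10, value 18+25=43
- lidar+magnetometer: mass 5+6=11, value 5+26=31
- drill+lidar: mass 3+5=8, value 25+5=30
Best: 51 sci.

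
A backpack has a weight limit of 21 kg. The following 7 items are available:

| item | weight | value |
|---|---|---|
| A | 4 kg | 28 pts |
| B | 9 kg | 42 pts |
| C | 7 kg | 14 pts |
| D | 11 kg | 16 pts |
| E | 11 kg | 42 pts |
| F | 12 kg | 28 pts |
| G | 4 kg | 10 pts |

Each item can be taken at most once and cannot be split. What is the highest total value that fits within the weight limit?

84 pts

Check high-value combinations within 21 kg:
- A+B+C: weight 4+9+7=20, value 28+42+14=84
- B+E: weight 9+11=20, value 42+42=84
- A+B+G: weight 4+9+4=17, value 28+42+10=80
Best: 84 pts.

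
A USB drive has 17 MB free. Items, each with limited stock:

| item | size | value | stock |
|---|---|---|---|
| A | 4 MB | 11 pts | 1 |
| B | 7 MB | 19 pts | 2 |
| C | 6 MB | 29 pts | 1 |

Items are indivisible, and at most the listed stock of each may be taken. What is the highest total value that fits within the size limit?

Best selections within size 17 and stock limits:
- 1×A + 1×B + 1×C: size 17, value 59
- 1×B + 1×C: size 13, value 48
Best: 59 pts.

59 pts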